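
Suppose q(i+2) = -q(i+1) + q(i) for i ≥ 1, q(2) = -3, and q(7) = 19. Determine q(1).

Let q(1) = y.
q(3) = 3 + y
q(4) = -6 - y
q(5) = 9 + 2y
q(6) = -15 - 3y
q(7) = 24 + 5y
So 24 + 5y = 19, giving y = -1.

-1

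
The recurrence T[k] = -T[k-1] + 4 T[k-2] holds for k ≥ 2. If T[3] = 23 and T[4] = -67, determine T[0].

Rearranging, T[k-2] = (T[k] + T[k-1]) / 4.
T[2] = (-67 + 23) / 4 = -44/4 = -11
T[1] = (23 + (-11)) / 4 = 12/4 = 3
T[0] = (-11 + 3) / 4 = -8/4 = -2

-2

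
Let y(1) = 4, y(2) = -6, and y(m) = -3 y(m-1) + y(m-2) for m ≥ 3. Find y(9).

28318

y(3) = -3*(-6) + 4 = 22
y(4) = -3*22 + (-6) = -72
y(5) = -3*(-72) + 22 = 238
y(6) = -3*238 + (-72) = -786
y(7) = -3*(-786) + 238 = 2596
y(8) = -3*2596 + (-786) = -8574
y(9) = -3*(-8574) + 2596 = 28318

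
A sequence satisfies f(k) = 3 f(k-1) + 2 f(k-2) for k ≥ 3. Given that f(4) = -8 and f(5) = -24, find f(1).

Rearranging, f(k-2) = (f(k) - 3 f(k-1)) / 2.
f(3) = (-24 - 3*(-8)) / 2 = 0/2 = 0
f(2) = (-8 - 3*0) / 2 = -8/2 = -4
f(1) = (0 - 3*(-4)) / 2 = 12/2 = 6

6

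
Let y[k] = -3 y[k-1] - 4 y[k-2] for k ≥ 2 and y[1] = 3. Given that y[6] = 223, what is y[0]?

2

Let y[0] = z.
y[2] = -9 - 4z
y[3] = 15 + 12z
y[4] = -9 - 20z
y[5] = -33 + 12z
y[6] = 135 + 44z
So 135 + 44z = 223, giving z = 2.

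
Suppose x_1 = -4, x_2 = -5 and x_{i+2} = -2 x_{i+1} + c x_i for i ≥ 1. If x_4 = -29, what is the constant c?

-3

x_3 = 10 - 4c
x_4 = -20 + 3c
So -20 + 3c = -29, giving c = -3.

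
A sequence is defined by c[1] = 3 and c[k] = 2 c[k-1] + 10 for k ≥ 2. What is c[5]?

c[2] = 2(3) + 10 = 16
c[3] = 2(16) + 10 = 42
c[4] = 2(42) + 10 = 94
c[5] = 2(94) + 10 = 198

198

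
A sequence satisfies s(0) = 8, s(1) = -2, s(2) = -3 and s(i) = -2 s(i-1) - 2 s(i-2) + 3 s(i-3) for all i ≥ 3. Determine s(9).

-638

s(3) = -2(-3) - 2(-2) + 3(8) = 34
s(4) = -2(34) - 2(-3) + 3(-2) = -68
s(5) = -2(-68) - 2(34) + 3(-3) = 59
s(6) = -2(59) - 2(-68) + 3(34) = 120
s(7) = -2(120) - 2(59) + 3(-68) = -562
s(8) = -2(-562) - 2(120) + 3(59) = 1061
s(9) = -2(1061) - 2(-562) + 3(120) = -638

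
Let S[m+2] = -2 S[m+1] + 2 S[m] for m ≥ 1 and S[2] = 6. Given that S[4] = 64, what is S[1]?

Let S[1] = z.
S[3] = -12 + 2z
S[4] = 36 - 4z
So 36 - 4z = 64, giving z = -7.

-7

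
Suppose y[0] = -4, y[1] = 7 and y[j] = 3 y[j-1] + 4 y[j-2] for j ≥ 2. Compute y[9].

y[2] = 3*7 + 4*(-4) = 5
y[3] = 3*5 + 4*7 = 43
y[4] = 3*43 + 4*5 = 149
y[5] = 3*149 + 4*43 = 619
y[6] = 3*619 + 4*149 = 2453
y[7] = 3*2453 + 4*619 = 9835
y[8] = 3*9835 + 4*2453 = 39317
y[9] = 3*39317 + 4*9835 = 157291

157291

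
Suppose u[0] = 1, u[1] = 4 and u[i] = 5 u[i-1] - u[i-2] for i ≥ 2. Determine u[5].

u[2] = 5·4 - 1 = 19
u[3] = 5·19 - 4 = 91
u[4] = 5·91 - 19 = 436
u[5] = 5·436 - 91 = 2089

2089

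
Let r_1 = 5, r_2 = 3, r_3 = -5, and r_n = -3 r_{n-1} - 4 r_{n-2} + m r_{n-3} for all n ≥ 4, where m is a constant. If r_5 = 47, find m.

r_4 = 3 + 5m
r_5 = 11 - 12m
So 11 - 12m = 47, giving m = -3.

-3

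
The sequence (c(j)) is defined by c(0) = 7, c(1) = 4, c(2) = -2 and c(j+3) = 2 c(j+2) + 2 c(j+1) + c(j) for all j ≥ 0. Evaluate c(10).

11718

c(3) = 2(-2) + 2(4) + 7 = 11
c(4) = 2(11) + 2(-2) + 4 = 22
c(5) = 2(22) + 2(11) + (-2) = 64
c(6) = 2(64) + 2(22) + 11 = 183
c(7) = 2(183) + 2(64) + 22 = 516
c(8) = 2(516) + 2(183) + 64 = 1462
c(9) = 2(1462) + 2(516) + 183 = 4139
c(10) = 2(4139) + 2(1462) + 516 = 11718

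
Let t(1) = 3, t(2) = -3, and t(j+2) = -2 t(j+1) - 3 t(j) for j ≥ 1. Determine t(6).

t(3) = -2·(-3) - 3·3 = -3
t(4) = -2·(-3) - 3·(-3) = 15
t(5) = -2·15 - 3·(-3) = -21
t(6) = -2·(-21) - 3·15 = -3

-3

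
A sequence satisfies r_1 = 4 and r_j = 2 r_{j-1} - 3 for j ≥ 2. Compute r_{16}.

The fixed point is -3/(1 - 2) = 3, so r_j - 3 = 2(r_{j-1} - 3).
Hence r_j = 1·2^{j-1} + 3.
r_{16} = 1·2^{15} + 3 = 1·32768 + 3 = 32771.

32771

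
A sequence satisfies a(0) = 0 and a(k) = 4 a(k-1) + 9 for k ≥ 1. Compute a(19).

824633720829

The fixed point is 9/(1 - 4) = -3, so a(k) + 3 = 4(a(k-1) + 3).
Hence a(k) = 3·4^k - 3.
a(19) = 3·4^{19} - 3 = 3·274877906944 - 3 = 824633720829.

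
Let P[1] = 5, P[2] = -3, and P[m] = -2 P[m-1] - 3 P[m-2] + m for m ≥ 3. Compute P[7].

P[3] = -2(-3) - 3(5) + 3 = -6
P[4] = -2(-6) - 3(-3) + 4 = 25
P[5] = -2(25) - 3(-6) + 5 = -27
P[6] = -2(-27) - 3(25) + 6 = -15
P[7] = -2(-15) - 3(-27) + 7 = 118

118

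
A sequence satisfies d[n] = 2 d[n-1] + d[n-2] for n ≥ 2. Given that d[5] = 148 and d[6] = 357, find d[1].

8

Rearranging, d[n-2] = d[n] - 2 d[n-1].
d[4] = 357 - 2*148 = 61
d[3] = 148 - 2*61 = 26
d[2] = 61 - 2*26 = 9
d[1] = 26 - 2*9 = 8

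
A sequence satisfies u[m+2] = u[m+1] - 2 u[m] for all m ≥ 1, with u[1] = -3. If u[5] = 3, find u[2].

Let u[2] = v.
u[3] = 6 + v
u[4] = 6 - v
u[5] = -6 - 3v
So -6 - 3v = 3, giving v = -3.

-3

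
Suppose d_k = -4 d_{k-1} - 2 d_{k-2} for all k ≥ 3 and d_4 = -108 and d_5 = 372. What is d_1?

Rearranging, d_{k-2} = (d_k + 4 d_{k-1}) / -2.
d_3 = (372 + 4·(-108)) / -2 = -60/-2 = 30
d_2 = (-108 + 4·30) / -2 = 12/-2 = -6
d_1 = (30 + 4·(-6)) / -2 = 6/-2 = -3

-3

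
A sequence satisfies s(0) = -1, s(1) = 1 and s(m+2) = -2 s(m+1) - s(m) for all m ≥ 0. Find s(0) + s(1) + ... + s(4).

-1

s(2) = -2(1) - (-1) = -1
s(3) = -2(-1) - 1 = 1
s(4) = -2(1) - (-1) = -1
Sum = (-1) + 1 + (-1) + 1 + (-1) = -1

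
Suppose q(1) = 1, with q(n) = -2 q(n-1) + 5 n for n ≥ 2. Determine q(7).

-101

q(2) = -2*1 + 10 = 8
q(3) = -2*8 + 15 = -1
q(4) = -2*(-1) + 20 = 22
q(5) = -2*22 + 25 = -19
q(6) = -2*(-19) + 30 = 68
q(7) = -2*68 + 35 = -101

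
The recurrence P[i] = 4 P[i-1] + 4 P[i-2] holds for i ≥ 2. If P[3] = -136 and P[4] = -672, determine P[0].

Rearranging, P[i-2] = (P[i] - 4 P[i-1]) / 4.
P[2] = (-672 - 4(-136)) / 4 = -128/4 = -32
P[1] = (-136 - 4(-32)) / 4 = -8/4 = -2
P[0] = (-32 - 4(-2)) / 4 = -24/4 = -6

-6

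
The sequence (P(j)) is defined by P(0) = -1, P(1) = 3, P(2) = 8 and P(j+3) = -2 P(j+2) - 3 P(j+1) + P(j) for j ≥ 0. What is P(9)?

P(3) = -2·8 - 3·3 + (-1) = -26
P(4) = -2·(-26) - 3·8 + 3 = 31
P(5) = -2·31 - 3·(-26) + 8 = 24
P(6) = -2·24 - 3·31 + (-26) = -167
P(7) = -2·(-167) - 3·24 + 31 = 293
P(8) = -2·293 - 3·(-167) + 24 = -61
P(9) = -2·(-61) - 3·293 + (-167) = -924

-924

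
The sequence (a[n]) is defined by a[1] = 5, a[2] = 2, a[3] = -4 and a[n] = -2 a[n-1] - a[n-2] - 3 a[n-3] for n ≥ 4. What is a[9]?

206

a[4] = -2(-4) - 2 - 3(5) = -9
a[5] = -2(-9) - (-4) - 3(2) = 16
a[6] = -2(16) - (-9) - 3(-4) = -11
a[7] = -2(-11) - 16 - 3(-9) = 33
a[8] = -2(33) - (-11) - 3(16) = -103
a[9] = -2(-103) - 33 - 3(-11) = 206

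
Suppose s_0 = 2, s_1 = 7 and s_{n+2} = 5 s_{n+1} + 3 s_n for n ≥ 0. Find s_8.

1181417

s_2 = 5·7 + 3·2 = 41
s_3 = 5·41 + 3·7 = 226
s_4 = 5·226 + 3·41 = 1253
s_5 = 5·1253 + 3·226 = 6943
s_6 = 5·6943 + 3·1253 = 38474
s_7 = 5·38474 + 3·6943 = 213199
s_8 = 5·213199 + 3·38474 = 1181417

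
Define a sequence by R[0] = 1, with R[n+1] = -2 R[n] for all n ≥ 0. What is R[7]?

-128

R[1] = -2(1) = -2
R[2] = -2(-2) = 4
R[3] = -2(4) = -8
R[4] = -2(-8) = 16
R[5] = -2(16) = -32
R[6] = -2(-32) = 64
R[7] = -2(64) = -128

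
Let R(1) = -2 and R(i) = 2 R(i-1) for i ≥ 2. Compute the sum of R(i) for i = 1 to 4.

-30

R(2) = 2(-2) = -4
R(3) = 2(-4) = -8
R(4) = 2(-8) = -16
Sum = (-2) + (-4) + (-8) + (-16) = -30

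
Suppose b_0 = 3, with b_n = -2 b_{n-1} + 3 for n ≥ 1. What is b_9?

-1023

b_1 = -2·3 + 3 = -3
b_2 = -2·(-3) + 3 = 9
b_3 = -2·9 + 3 = -15
b_4 = -2·(-15) + 3 = 33
b_5 = -2·33 + 3 = -63
b_6 = -2·(-63) + 3 = 129
b_7 = -2·129 + 3 = -255
b_8 = -2·(-255) + 3 = 513
b_9 = -2·513 + 3 = -1023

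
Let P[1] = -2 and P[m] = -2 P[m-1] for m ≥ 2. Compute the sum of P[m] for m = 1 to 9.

P[2] = -2(-2) = 4
P[3] = -2(4) = -8
P[4] = -2(-8) = 16
P[5] = -2(16) = -32
P[6] = -2(-32) = 64
P[7] = -2(64) = -128
P[8] = -2(-128) = 256
P[9] = -2(256) = -512
Sum = (-2) + 4 + (-8) + 16 + (-32) + 64 + (-128) + 256 + (-512) = -342

-342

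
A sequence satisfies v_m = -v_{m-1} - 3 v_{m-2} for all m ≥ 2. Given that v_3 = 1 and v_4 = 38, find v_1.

Rearranging, v_{m-2} = (v_m + v_{m-1}) / -3.
v_2 = (38 + 1) / -3 = 39/-3 = -13
v_1 = (1 + (-13)) / -3 = -12/-3 = 4

4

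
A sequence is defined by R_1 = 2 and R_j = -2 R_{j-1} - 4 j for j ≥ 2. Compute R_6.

-144

R_2 = -2*2 - 8 = -12
R_3 = -2*(-12) - 12 = 12
R_4 = -2*12 - 16 = -40
R_5 = -2*(-40) - 20 = 60
R_6 = -2*60 - 24 = -144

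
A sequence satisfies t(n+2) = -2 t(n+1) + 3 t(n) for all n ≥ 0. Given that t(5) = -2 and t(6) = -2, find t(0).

Rearranging, t(n-2) = (t(n) + 2 t(n-1)) / 3.
t(4) = (-2 + 2·(-2)) / 3 = -6/3 = -2
t(3) = (-2 + 2·(-2)) / 3 = -6/3 = -2
t(2) = (-2 + 2·(-2)) / 3 = -6/3 = -2
t(1) = (-2 + 2·(-2)) / 3 = -6/3 = -2
t(0) = (-2 + 2·(-2)) / 3 = -6/3 = -2

-2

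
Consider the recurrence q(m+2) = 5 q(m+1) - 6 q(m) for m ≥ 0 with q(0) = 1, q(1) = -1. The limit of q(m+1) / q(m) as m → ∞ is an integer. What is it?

The characteristic equation is r^2 - 5r + 6 = 0, which factors as (r - 3)(r - 2) = 0.
So the roots are 3 and 2. Since |3| > |2| and the coefficient of 3^m is non-zero, the ratio tends to 3.

3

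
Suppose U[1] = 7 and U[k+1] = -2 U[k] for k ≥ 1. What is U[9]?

U[2] = -2(7) = -14
U[3] = -2(-14) = 28
U[4] = -2(28) = -56
U[5] = -2(-56) = 112
U[6] = -2(112) = -224
U[7] = -2(-224) = 448
U[8] = -2(448) = -896
U[9] = -2(-896) = 1792

1792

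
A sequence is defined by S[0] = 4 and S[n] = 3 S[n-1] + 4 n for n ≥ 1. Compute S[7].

15292

S[1] = 3·4 + 4 = 16
S[2] = 3·16 + 8 = 56
S[3] = 3·56 + 12 = 180
S[4] = 3·180 + 16 = 556
S[5] = 3·556 + 20 = 1688
S[6] = 3·1688 + 24 = 5088
S[7] = 3·5088 + 28 = 15292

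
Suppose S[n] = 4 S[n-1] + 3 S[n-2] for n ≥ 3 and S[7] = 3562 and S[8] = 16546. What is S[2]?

Rearranging, S[n-2] = (S[n] - 4 S[n-1]) / 3.
S[6] = (16546 - 4*3562) / 3 = 2298/3 = 766
S[5] = (3562 - 4*766) / 3 = 498/3 = 166
S[4] = (766 - 4*166) / 3 = 102/3 = 34
S[3] = (166 - 4*34) / 3 = 30/3 = 10
S[2] = (34 - 4*10) / 3 = -6/3 = -2

-2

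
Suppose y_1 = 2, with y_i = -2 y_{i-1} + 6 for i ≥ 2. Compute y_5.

2

y_2 = -2(2) + 6 = 2
y_3 = -2(2) + 6 = 2
y_4 = -2(2) + 6 = 2
y_5 = -2(2) + 6 = 2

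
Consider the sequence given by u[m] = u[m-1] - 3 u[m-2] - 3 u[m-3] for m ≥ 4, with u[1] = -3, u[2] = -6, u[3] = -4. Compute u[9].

u[4] = (-4) - 3·(-6) - 3·(-3) = 23
u[5] = 23 - 3·(-4) - 3·(-6) = 53
u[6] = 53 - 3·23 - 3·(-4) = -4
u[7] = (-4) - 3·53 - 3·23 = -232
u[8] = (-232) - 3·(-4) - 3·53 = -379
u[9] = (-379) - 3·(-232) - 3·(-4) = 329

329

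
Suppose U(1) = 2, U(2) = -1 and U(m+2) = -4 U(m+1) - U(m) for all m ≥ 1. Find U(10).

U(3) = -4·(-1) - 2 = 2
U(4) = -4·2 - (-1) = -7
U(5) = -4·(-7) - 2 = 26
U(6) = -4·26 - (-7) = -97
U(7) = -4·(-97) - 26 = 362
U(8) = -4·362 - (-97) = -1351
U(9) = -4·(-1351) - 362 = 5042
U(10) = -4·5042 - (-1351) = -18817

-18817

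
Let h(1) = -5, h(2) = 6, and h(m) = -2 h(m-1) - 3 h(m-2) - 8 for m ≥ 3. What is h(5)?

h(3) = -2(6) - 3(-5) - 8 = -5
h(4) = -2(-5) - 3(6) - 8 = -16
h(5) = -2(-16) - 3(-5) - 8 = 39

39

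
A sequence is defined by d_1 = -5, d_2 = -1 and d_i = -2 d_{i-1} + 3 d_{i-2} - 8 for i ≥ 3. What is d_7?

d_3 = -2·(-1) + 3·(-5) - 8 = -21
d_4 = -2·(-21) + 3·(-1) - 8 = 31
d_5 = -2·31 + 3·(-21) - 8 = -133
d_6 = -2·(-133) + 3·31 - 8 = 351
d_7 = -2·351 + 3·(-133) - 8 = -1109

-1109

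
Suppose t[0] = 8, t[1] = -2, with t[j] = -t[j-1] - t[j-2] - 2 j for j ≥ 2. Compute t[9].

2

t[2] = -(-2) - 8 - 4 = -10
t[3] = -(-10) - (-2) - 6 = 6
t[4] = -6 - (-10) - 8 = -4
t[5] = -(-4) - 6 - 10 = -12
t[6] = -(-12) - (-4) - 12 = 4
t[7] = -4 - (-12) - 14 = -6
t[8] = -(-6) - 4 - 16 = -14
t[9] = -(-14) - (-6) - 18 = 2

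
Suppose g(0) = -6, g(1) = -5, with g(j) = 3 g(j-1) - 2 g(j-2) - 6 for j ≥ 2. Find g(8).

g(2) = 3*(-5) - 2*(-6) - 6 = -9
g(3) = 3*(-9) - 2*(-5) - 6 = -23
g(4) = 3*(-23) - 2*(-9) - 6 = -57
g(5) = 3*(-57) - 2*(-23) - 6 = -131
g(6) = 3*(-131) - 2*(-57) - 6 = -285
g(7) = 3*(-285) - 2*(-131) - 6 = -599
g(8) = 3*(-599) - 2*(-285) - 6 = -1233

-1233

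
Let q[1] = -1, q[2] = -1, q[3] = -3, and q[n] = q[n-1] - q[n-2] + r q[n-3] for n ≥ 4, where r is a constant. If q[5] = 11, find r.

-5

q[4] = -2 - r
q[5] = 1 - 2r
So 1 - 2r = 11, giving r = -5.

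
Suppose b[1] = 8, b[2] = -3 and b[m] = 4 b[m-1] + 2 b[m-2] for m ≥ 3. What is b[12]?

b[3] = 4(-3) + 2(8) = 4
b[4] = 4(4) + 2(-3) = 10
b[5] = 4(10) + 2(4) = 48
b[6] = 4(48) + 2(10) = 212
b[7] = 4(212) + 2(48) = 944
b[8] = 4(944) + 2(212) = 4200
b[9] = 4(4200) + 2(944) = 18688
b[10] = 4(18688) + 2(4200) = 83152
b[11] = 4(83152) + 2(18688) = 369984
b[12] = 4(369984) + 2(83152) = 1646240

1646240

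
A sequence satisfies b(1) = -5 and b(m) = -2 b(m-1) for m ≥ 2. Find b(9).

-1280

b(2) = -2(-5) = 10
b(3) = -2(10) = -20
b(4) = -2(-20) = 40
b(5) = -2(40) = -80
b(6) = -2(-80) = 160
b(7) = -2(160) = -320
b(8) = -2(-320) = 640
b(9) = -2(640) = -1280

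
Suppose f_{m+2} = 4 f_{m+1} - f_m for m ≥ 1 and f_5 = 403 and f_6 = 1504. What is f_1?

Rearranging, f_{m-2} = -(f_m - 4 f_{m-1}).
f_4 = -(1504 - 4*403) = 108
f_3 = -(403 - 4*108) = 29
f_2 = -(108 - 4*29) = 8
f_1 = -(29 - 4*8) = 3

3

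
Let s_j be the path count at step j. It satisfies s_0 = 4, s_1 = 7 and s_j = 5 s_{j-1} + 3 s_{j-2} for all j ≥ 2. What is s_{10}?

s_2 = 5(7) + 3(4) = 47
s_3 = 5(47) + 3(7) = 256
s_4 = 5(256) + 3(47) = 1421
s_5 = 5(1421) + 3(256) = 7873
s_6 = 5(7873) + 3(1421) = 43628
s_7 = 5(43628) + 3(7873) = 241759
s_8 = 5(241759) + 3(43628) = 1339679
s_9 = 5(1339679) + 3(241759) = 7423672
s_{10} = 5(7423672) + 3(1339679) = 41137397

41137397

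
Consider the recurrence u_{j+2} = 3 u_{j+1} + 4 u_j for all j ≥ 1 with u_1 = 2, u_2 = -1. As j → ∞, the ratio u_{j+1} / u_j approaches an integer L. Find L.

The characteristic equation is r^2 - 3r - 4 = 0, which factors as (r - 4)(r + 1) = 0.
So the roots are 4 and -1. Since |4| > |-1| and the coefficient of 4^j is non-zero, the ratio tends to 4.

4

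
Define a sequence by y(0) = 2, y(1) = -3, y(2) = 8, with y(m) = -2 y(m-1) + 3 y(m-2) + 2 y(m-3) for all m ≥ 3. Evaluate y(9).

-10495

y(3) = -2*8 + 3*(-3) + 2*2 = -21
y(4) = -2*(-21) + 3*8 + 2*(-3) = 60
y(5) = -2*60 + 3*(-21) + 2*8 = -167
y(6) = -2*(-167) + 3*60 + 2*(-21) = 472
y(7) = -2*472 + 3*(-167) + 2*60 = -1325
y(8) = -2*(-1325) + 3*472 + 2*(-167) = 3732
y(9) = -2*3732 + 3*(-1325) + 2*472 = -10495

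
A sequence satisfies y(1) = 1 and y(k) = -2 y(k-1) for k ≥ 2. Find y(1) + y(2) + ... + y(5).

11

y(2) = -2·1 = -2
y(3) = -2·(-2) = 4
y(4) = -2·4 = -8
y(5) = -2·(-8) = 16
Sum = 1 + (-2) + 4 + (-8) + 16 = 11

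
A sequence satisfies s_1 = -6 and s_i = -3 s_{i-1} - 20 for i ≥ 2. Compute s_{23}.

The fixed point is -20/(1 + 3) = -5, so s_i + 5 = -3(s_{i-1} + 5).
Hence s_i = -1·(-3)^{i-1} - 5.
s_{23} = -1·(-3)^{22} - 5 = -1·31381059609 - 5 = -31381059614.

-31381059614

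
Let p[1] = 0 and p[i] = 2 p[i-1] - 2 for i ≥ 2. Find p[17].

-131070

The fixed point is -2/(1 - 2) = 2, so p[i] - 2 = 2(p[i-1] - 2).
Hence p[i] = -2·2^{i-1} + 2.
p[17] = -2·2^{16} + 2 = -2·65536 + 2 = -131070.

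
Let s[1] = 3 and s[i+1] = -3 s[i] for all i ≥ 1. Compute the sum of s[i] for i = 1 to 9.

14763

s[2] = -3(3) = -9
s[3] = -3(-9) = 27
s[4] = -3(27) = -81
s[5] = -3(-81) = 243
s[6] = -3(243) = -729
s[7] = -3(-729) = 2187
s[8] = -3(2187) = -6561
s[9] = -3(-6561) = 19683
Sum = 3 + (-9) + 27 + (-81) + 243 + (-729) + 2187 + (-6561) + 19683 = 14763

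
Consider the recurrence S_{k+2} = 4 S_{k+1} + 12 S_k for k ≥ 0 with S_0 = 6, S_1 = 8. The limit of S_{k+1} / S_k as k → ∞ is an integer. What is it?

The characteristic equation is r^2 - 4r - 12 = 0, which factors as (r - 6)(r + 2) = 0.
So the roots are 6 and -2. Since |6| > |-2| and the coefficient of 6^k is non-zero, the ratio tends to 6.

6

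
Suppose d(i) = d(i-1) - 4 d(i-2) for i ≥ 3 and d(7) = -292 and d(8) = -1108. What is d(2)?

-4

Rearranging, d(i-2) = (d(i) - d(i-1)) / -4.
d(6) = (-1108 - (-292)) / -4 = -816/-4 = 204
d(5) = (-292 - 204) / -4 = -496/-4 = 124
d(4) = (204 - 124) / -4 = 80/-4 = -20
d(3) = (124 - (-20)) / -4 = 144/-4 = -36
d(2) = (-20 - (-36)) / -4 = 16/-4 = -4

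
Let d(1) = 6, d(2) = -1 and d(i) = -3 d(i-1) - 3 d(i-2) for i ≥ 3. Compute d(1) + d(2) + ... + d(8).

d(3) = -3(-1) - 3(6) = -15
d(4) = -3(-15) - 3(-1) = 48
d(5) = -3(48) - 3(-15) = -99
d(6) = -3(-99) - 3(48) = 153
d(7) = -3(153) - 3(-99) = -162
d(8) = -3(-162) - 3(153) = 27
Sum = 6 + (-1) + (-15) + 48 + (-99) + 153 + (-162) + 27 = -43

-43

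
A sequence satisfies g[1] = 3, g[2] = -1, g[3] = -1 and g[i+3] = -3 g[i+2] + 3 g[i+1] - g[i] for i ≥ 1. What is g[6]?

g[4] = -3·(-1) + 3·(-1) - 3 = -3
g[5] = -3·(-3) + 3·(-1) - (-1) = 7
g[6] = -3·7 + 3·(-3) - (-1) = -29

-29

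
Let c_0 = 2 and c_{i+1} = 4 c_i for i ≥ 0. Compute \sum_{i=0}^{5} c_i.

c_1 = 4*2 = 8
c_2 = 4*8 = 32
c_3 = 4*32 = 128
c_4 = 4*128 = 512
c_5 = 4*512 = 2048
Sum = 2 + 8 + 32 + 128 + 512 + 2048 = 2730

2730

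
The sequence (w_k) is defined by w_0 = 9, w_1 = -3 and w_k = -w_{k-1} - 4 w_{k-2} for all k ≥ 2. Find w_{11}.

w_2 = -(-3) - 4*9 = -33
w_3 = -(-33) - 4*(-3) = 45
w_4 = -45 - 4*(-33) = 87
w_5 = -87 - 4*45 = -267
w_6 = -(-267) - 4*87 = -81
w_7 = -(-81) - 4*(-267) = 1149
w_8 = -1149 - 4*(-81) = -825
w_9 = -(-825) - 4*1149 = -3771
w_{10} = -(-3771) - 4*(-825) = 7071
w_{11} = -7071 - 4*(-3771) = 8013

8013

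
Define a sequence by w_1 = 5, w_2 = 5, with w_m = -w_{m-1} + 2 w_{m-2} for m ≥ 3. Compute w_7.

w_3 = -5 + 2(5) = 5
w_4 = -5 + 2(5) = 5
w_5 = -5 + 2(5) = 5
w_6 = -5 + 2(5) = 5
w_7 = -5 + 2(5) = 5

5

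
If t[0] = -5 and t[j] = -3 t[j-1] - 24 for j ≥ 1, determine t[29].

The fixed point is -24/(1 + 3) = -6, so t[j] + 6 = -3(t[j-1] + 6).
Hence t[j] = 1·(-3)^j - 6.
t[29] = 1·(-3)^{29} - 6 = 1·-68630377364883 - 6 = -68630377364889.

-68630377364889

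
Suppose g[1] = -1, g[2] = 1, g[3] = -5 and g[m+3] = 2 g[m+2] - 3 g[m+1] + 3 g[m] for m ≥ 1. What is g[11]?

76

g[4] = 2*(-5) - 3*1 + 3*(-1) = -16
g[5] = 2*(-16) - 3*(-5) + 3*1 = -14
g[6] = 2*(-14) - 3*(-16) + 3*(-5) = 5
g[7] = 2*5 - 3*(-14) + 3*(-16) = 4
g[8] = 2*4 - 3*5 + 3*(-14) = -49
g[9] = 2*(-49) - 3*4 + 3*5 = -95
g[10] = 2*(-95) - 3*(-49) + 3*4 = -31
g[11] = 2*(-31) - 3*(-95) + 3*(-49) = 76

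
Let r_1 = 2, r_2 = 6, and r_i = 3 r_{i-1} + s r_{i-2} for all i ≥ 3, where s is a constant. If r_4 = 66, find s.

1

r_3 = 18 + 2s
r_4 = 54 + 12s
So 54 + 12s = 66, giving s = 1.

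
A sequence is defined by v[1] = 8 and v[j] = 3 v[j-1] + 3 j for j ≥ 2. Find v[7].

v[2] = 3·8 + 6 = 30
v[3] = 3·30 + 9 = 99
v[4] = 3·99 + 12 = 309
v[5] = 3·309 + 15 = 942
v[6] = 3·942 + 18 = 2844
v[7] = 3·2844 + 21 = 8553

8553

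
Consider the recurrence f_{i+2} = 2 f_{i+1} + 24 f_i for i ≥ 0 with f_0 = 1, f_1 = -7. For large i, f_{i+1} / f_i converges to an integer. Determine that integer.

The characteristic equation is r^2 - 2r - 24 = 0, which factors as (r - 6)(r + 4) = 0.
So the roots are 6 and -4. Since |6| > |-4| and the coefficient of 6^i is non-zero, the ratio tends to 6.

6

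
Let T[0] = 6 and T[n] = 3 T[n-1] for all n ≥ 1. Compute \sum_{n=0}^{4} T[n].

726

T[1] = 3(6) = 18
T[2] = 3(18) = 54
T[3] = 3(54) = 162
T[4] = 3(162) = 486
Sum = 6 + 18 + 54 + 162 + 486 = 726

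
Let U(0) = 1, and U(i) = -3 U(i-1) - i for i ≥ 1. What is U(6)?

U(1) = -3(1) - 1 = -4
U(2) = -3(-4) - 2 = 10
U(3) = -3(10) - 3 = -33
U(4) = -3(-33) - 4 = 95
U(5) = -3(95) - 5 = -290
U(6) = -3(-290) - 6 = 864

864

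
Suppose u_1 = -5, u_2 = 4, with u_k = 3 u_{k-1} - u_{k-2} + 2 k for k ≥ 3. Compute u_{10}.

u_3 = 3·4 - (-5) + 6 = 23
u_4 = 3·23 - 4 + 8 = 73
u_5 = 3·73 - 23 + 10 = 206
u_6 = 3·206 - 73 + 12 = 557
u_7 = 3·557 - 206 + 14 = 1479
u_8 = 3·1479 - 557 + 16 = 3896
u_9 = 3·3896 - 1479 + 18 = 10227
u_{10} = 3·10227 - 3896 + 20 = 26805

26805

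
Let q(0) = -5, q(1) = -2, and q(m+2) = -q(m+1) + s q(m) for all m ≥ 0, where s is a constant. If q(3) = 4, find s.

2

q(2) = 2 - 5s
q(3) = -2 + 3s
So -2 + 3s = 4, giving s = 2.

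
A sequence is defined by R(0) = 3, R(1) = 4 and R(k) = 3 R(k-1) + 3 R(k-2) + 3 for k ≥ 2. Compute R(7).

18300

R(2) = 3*4 + 3*3 + 3 = 24
R(3) = 3*24 + 3*4 + 3 = 87
R(4) = 3*87 + 3*24 + 3 = 336
R(5) = 3*336 + 3*87 + 3 = 1272
R(6) = 3*1272 + 3*336 + 3 = 4827
R(7) = 3*4827 + 3*1272 + 3 = 18300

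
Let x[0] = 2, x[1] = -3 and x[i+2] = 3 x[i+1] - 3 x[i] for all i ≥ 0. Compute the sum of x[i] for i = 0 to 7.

x[2] = 3(-3) - 3(2) = -15
x[3] = 3(-15) - 3(-3) = -36
x[4] = 3(-36) - 3(-15) = -63
x[5] = 3(-63) - 3(-36) = -81
x[6] = 3(-81) - 3(-63) = -54
x[7] = 3(-54) - 3(-81) = 81
Sum = 2 + (-3) + (-15) + (-36) + (-63) + (-81) + (-54) + 81 = -169

-169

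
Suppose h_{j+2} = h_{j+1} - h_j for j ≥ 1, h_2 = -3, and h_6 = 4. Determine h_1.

Let h_1 = y.
h_3 = -3 - y
h_4 = -y
h_5 = 3
h_6 = 3 + y
So 3 + y = 4, giving y = 1.

1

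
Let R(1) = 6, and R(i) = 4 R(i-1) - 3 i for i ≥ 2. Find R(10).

961206

R(2) = 4·6 - 6 = 18
R(3) = 4·18 - 9 = 63
R(4) = 4·63 - 12 = 240
R(5) = 4·240 - 15 = 945
R(6) = 4·945 - 18 = 3762
R(7) = 4·3762 - 21 = 15027
R(8) = 4·15027 - 24 = 60084
R(9) = 4·60084 - 27 = 240309
R(10) = 4·240309 - 30 = 961206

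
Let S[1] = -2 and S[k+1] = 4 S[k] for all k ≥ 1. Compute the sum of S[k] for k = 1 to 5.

-682

S[2] = 4(-2) = -8
S[3] = 4(-8) = -32
S[4] = 4(-32) = -128
S[5] = 4(-128) = -512
Sum = (-2) + (-8) + (-32) + (-128) + (-512) = -682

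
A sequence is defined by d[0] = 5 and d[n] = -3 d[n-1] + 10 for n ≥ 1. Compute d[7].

-5465

d[1] = -3(5) + 10 = -5
d[2] = -3(-5) + 10 = 25
d[3] = -3(25) + 10 = -65
d[4] = -3(-65) + 10 = 205
d[5] = -3(205) + 10 = -605
d[6] = -3(-605) + 10 = 1825
d[7] = -3(1825) + 10 = -5465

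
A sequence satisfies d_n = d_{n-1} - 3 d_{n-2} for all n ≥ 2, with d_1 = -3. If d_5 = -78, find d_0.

Let d_0 = x.
d_2 = -3 - 3x
d_3 = 6 - 3x
d_4 = 15 + 6x
d_5 = -3 + 15x
So -3 + 15x = -78, giving x = -5.

-5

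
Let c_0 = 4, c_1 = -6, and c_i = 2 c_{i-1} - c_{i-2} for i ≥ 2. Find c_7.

c_2 = 2*(-6) - 4 = -16
c_3 = 2*(-16) - (-6) = -26
c_4 = 2*(-26) - (-16) = -36
c_5 = 2*(-36) - (-26) = -46
c_6 = 2*(-46) - (-36) = -56
c_7 = 2*(-56) - (-46) = -66

-66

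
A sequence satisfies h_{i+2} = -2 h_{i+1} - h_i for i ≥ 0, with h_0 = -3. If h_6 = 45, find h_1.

Let h_1 = v.
h_2 = 3 - 2v
h_3 = -6 + 3v
h_4 = 9 - 4v
h_5 = -12 + 5v
h_6 = 15 - 6v
So 15 - 6v = 45, giving v = -5.

-5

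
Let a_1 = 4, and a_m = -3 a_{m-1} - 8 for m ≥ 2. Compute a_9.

39364

a_2 = -3·4 - 8 = -20
a_3 = -3·(-20) - 8 = 52
a_4 = -3·52 - 8 = -164
a_5 = -3·(-164) - 8 = 484
a_6 = -3·484 - 8 = -1460
a_7 = -3·(-1460) - 8 = 4372
a_8 = -3·4372 - 8 = -13124
a_9 = -3·(-13124) - 8 = 39364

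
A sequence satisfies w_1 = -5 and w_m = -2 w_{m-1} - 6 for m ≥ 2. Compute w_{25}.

-50331650

The fixed point is -6/(1 + 2) = -2, so w_m + 2 = -2(w_{m-1} + 2).
Hence w_m = -3·(-2)^{m-1} - 2.
w_{25} = -3·(-2)^{24} - 2 = -3·16777216 - 2 = -50331650.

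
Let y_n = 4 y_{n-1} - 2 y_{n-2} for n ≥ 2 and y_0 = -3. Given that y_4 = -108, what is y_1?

-4

Let y_1 = w.
y_2 = 6 + 4w
y_3 = 24 + 14w
y_4 = 84 + 48w
So 84 + 48w = -108, giving w = -4.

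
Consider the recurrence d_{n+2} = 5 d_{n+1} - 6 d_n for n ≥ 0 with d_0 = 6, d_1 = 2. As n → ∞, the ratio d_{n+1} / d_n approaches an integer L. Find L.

The characteristic equation is r^2 - 5r + 6 = 0, which factors as (r - 3)(r - 2) = 0.
So the roots are 3 and 2. Since |3| > |2| and the coefficient of 3^n is non-zero, the ratio tends to 3.

3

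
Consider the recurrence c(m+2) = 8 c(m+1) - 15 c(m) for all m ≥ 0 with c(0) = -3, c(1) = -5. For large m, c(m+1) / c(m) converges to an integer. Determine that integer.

The characteristic equation is r^2 - 8r + 15 = 0, which factors as (r - 5)(r - 3) = 0.
So the roots are 5 and 3. Since |5| > |3| and the coefficient of 5^m is non-zero, the ratio tends to 5.

5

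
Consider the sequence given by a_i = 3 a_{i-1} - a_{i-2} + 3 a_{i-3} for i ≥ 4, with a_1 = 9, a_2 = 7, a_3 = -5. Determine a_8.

a_4 = 3(-5) - 7 + 3(9) = 5
a_5 = 3(5) - (-5) + 3(7) = 41
a_6 = 3(41) - 5 + 3(-5) = 103
a_7 = 3(103) - 41 + 3(5) = 283
a_8 = 3(283) - 103 + 3(41) = 869

869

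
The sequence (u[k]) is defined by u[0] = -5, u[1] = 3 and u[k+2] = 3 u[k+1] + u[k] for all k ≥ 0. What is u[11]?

u[2] = 3·3 + (-5) = 4
u[3] = 3·4 + 3 = 15
u[4] = 3·15 + 4 = 49
u[5] = 3·49 + 15 = 162
u[6] = 3·162 + 49 = 535
u[7] = 3·535 + 162 = 1767
u[8] = 3·1767 + 535 = 5836
u[9] = 3·5836 + 1767 = 19275
u[10] = 3·19275 + 5836 = 63661
u[11] = 3·63661 + 19275 = 210258

210258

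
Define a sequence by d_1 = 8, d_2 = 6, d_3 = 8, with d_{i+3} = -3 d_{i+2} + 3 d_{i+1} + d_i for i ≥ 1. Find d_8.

d_4 = -3·8 + 3·6 + 8 = 2
d_5 = -3·2 + 3·8 + 6 = 24
d_6 = -3·24 + 3·2 + 8 = -58
d_7 = -3·(-58) + 3·24 + 2 = 248
d_8 = -3·248 + 3·(-58) + 24 = -894

-894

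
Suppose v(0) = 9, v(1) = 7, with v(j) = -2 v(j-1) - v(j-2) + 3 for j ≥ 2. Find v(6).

v(2) = -2·7 - 9 + 3 = -20
v(3) = -2·(-20) - 7 + 3 = 36
v(4) = -2·36 - (-20) + 3 = -49
v(5) = -2·(-49) - 36 + 3 = 65
v(6) = -2·65 - (-49) + 3 = -78

-78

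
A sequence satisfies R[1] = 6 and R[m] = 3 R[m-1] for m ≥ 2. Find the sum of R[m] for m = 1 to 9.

59046

R[2] = 3·6 = 18
R[3] = 3·18 = 54
R[4] = 3·54 = 162
R[5] = 3·162 = 486
R[6] = 3·486 = 1458
R[7] = 3·1458 = 4374
R[8] = 3·4374 = 13122
R[9] = 3·13122 = 39366
Sum = 6 + 18 + 54 + 162 + 486 + 1458 + 4374 + 13122 + 39366 = 59046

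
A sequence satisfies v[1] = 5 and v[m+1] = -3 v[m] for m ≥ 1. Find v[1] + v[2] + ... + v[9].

24605

v[2] = -3(5) = -15
v[3] = -3(-15) = 45
v[4] = -3(45) = -135
v[5] = -3(-135) = 405
v[6] = -3(405) = -1215
v[7] = -3(-1215) = 3645
v[8] = -3(3645) = -10935
v[9] = -3(-10935) = 32805
Sum = 5 + (-15) + 45 + (-135) + 405 + (-1215) + 3645 + (-10935) + 32805 = 24605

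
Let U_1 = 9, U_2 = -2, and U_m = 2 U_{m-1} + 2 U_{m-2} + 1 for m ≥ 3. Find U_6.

225

U_3 = 2·(-2) + 2·9 + 1 = 15
U_4 = 2·15 + 2·(-2) + 1 = 27
U_5 = 2·27 + 2·15 + 1 = 85
U_6 = 2·85 + 2·27 + 1 = 225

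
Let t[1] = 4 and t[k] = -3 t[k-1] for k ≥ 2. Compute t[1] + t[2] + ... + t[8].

-6560

t[2] = -3*4 = -12
t[3] = -3*(-12) = 36
t[4] = -3*36 = -108
t[5] = -3*(-108) = 324
t[6] = -3*324 = -972
t[7] = -3*(-972) = 2916
t[8] = -3*2916 = -8748
Sum = 4 + (-12) + 36 + (-108) + 324 + (-972) + 2916 + (-8748) = -6560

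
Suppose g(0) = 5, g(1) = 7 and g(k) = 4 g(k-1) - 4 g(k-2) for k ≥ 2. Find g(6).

-256

g(2) = 4·7 - 4·5 = 8
g(3) = 4·8 - 4·7 = 4
g(4) = 4·4 - 4·8 = -16
g(5) = 4·(-16) - 4·4 = -80
g(6) = 4·(-80) - 4·(-16) = -256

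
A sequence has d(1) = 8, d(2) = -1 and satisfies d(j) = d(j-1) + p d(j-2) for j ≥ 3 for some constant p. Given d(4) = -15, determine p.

d(3) = -1 + 8p
d(4) = -1 + 7p
So -1 + 7p = -15, giving p = -2.

-2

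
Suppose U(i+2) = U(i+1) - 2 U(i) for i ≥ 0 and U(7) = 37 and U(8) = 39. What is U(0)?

Rearranging, U(i-2) = (U(i) - U(i-1)) / -2.
U(6) = (39 - 37) / -2 = 2/-2 = -1
U(5) = (37 - (-1)) / -2 = 38/-2 = -19
U(4) = (-1 - (-19)) / -2 = 18/-2 = -9
U(3) = (-19 - (-9)) / -2 = -10/-2 = 5
U(2) = (-9 - 5) / -2 = -14/-2 = 7
U(1) = (5 - 7) / -2 = -2/-2 = 1
U(0) = (7 - 1) / -2 = 6/-2 = -3

-3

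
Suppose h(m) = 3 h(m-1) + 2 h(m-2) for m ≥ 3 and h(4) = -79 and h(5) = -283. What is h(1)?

Rearranging, h(m-2) = (h(m) - 3 h(m-1)) / 2.
h(3) = (-283 - 3*(-79)) / 2 = -46/2 = -23
h(2) = (-79 - 3*(-23)) / 2 = -10/2 = -5
h(1) = (-23 - 3*(-5)) / 2 = -8/2 = -4

-4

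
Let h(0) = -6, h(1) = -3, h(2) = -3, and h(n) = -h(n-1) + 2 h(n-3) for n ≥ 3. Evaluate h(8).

h(3) = -(-3) + 2(-6) = -9
h(4) = -(-9) + 2(-3) = 3
h(5) = -3 + 2(-3) = -9
h(6) = -(-9) + 2(-9) = -9
h(7) = -(-9) + 2(3) = 15
h(8) = -15 + 2(-9) = -33

-33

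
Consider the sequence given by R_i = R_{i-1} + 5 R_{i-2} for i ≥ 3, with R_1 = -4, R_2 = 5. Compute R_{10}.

R_3 = 5 + 5*(-4) = -15
R_4 = (-15) + 5*5 = 10
R_5 = 10 + 5*(-15) = -65
R_6 = (-65) + 5*10 = -15
R_7 = (-15) + 5*(-65) = -340
R_8 = (-340) + 5*(-15) = -415
R_9 = (-415) + 5*(-340) = -2115
R_{10} = (-2115) + 5*(-415) = -4190

-4190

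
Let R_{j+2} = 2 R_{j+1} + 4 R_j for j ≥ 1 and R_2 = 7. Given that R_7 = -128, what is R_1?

Let R_1 = v.
R_3 = 14 + 4v
R_4 = 56 + 8v
R_5 = 168 + 32v
R_6 = 560 + 96v
R_7 = 1792 + 320v
So 1792 + 320v = -128, giving v = -6.

-6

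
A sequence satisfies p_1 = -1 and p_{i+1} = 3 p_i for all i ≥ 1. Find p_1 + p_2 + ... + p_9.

-9841

p_2 = 3(-1) = -3
p_3 = 3(-3) = -9
p_4 = 3(-9) = -27
p_5 = 3(-27) = -81
p_6 = 3(-81) = -243
p_7 = 3(-243) = -729
p_8 = 3(-729) = -2187
p_9 = 3(-2187) = -6561
Sum = (-1) + (-3) + (-9) + (-27) + (-81) + (-243) + (-729) + (-2187) + (-6561) = -9841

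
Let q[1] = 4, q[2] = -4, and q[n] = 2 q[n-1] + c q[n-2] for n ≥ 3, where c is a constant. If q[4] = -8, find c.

q[3] = -8 + 4c
q[4] = -16 + 4c
So -16 + 4c = -8, giving c = 2.

2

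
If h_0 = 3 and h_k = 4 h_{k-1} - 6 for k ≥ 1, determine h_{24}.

The fixed point is -6/(1 - 4) = 2, so h_k - 2 = 4(h_{k-1} - 2).
Hence h_k = 1·4^k + 2.
h_{24} = 1·4^{24} + 2 = 1·281474976710656 + 2 = 281474976710658.

281474976710658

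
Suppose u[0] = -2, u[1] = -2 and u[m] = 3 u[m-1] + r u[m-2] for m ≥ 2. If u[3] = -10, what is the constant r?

-1

u[2] = -6 - 2r
u[3] = -18 - 8r
So -18 - 8r = -10, giving r = -1.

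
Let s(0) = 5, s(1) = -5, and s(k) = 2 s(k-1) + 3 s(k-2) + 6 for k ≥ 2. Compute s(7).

1633

s(2) = 2(-5) + 3(5) + 6 = 11
s(3) = 2(11) + 3(-5) + 6 = 13
s(4) = 2(13) + 3(11) + 6 = 65
s(5) = 2(65) + 3(13) + 6 = 175
s(6) = 2(175) + 3(65) + 6 = 551
s(7) = 2(551) + 3(175) + 6 = 1633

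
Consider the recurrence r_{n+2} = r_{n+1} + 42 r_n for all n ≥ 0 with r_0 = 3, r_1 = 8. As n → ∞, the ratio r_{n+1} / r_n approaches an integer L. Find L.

7

The characteristic equation is r^2 - r - 42 = 0, which factors as (r - 7)(r + 6) = 0.
So the roots are 7 and -6. Since |7| > |-6| and the coefficient of 7^n is non-zero, the ratio tends to 7.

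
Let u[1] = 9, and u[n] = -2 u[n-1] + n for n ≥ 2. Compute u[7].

543

u[2] = -2·9 + 2 = -16
u[3] = -2·(-16) + 3 = 35
u[4] = -2·35 + 4 = -66
u[5] = -2·(-66) + 5 = 137
u[6] = -2·137 + 6 = -268
u[7] = -2·(-268) + 7 = 543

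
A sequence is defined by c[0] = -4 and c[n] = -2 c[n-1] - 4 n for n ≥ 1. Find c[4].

c[1] = -2·(-4) - 4 = 4
c[2] = -2·4 - 8 = -16
c[3] = -2·(-16) - 12 = 20
c[4] = -2·20 - 16 = -56

-56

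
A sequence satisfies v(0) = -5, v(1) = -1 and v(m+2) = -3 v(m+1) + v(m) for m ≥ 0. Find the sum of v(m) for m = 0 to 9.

5109

v(2) = -3(-1) + (-5) = -2
v(3) = -3(-2) + (-1) = 5
v(4) = -3(5) + (-2) = -17
v(5) = -3(-17) + 5 = 56
v(6) = -3(56) + (-17) = -185
v(7) = -3(-185) + 56 = 611
v(8) = -3(611) + (-185) = -2018
v(9) = -3(-2018) + 611 = 6665
Sum = (-5) + (-1) + (-2) + 5 + (-17) + 56 + (-185) + 611 + (-2018) + 6665 = 5109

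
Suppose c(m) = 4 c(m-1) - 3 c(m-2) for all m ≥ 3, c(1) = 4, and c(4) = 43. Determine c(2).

Let c(2) = w.
c(3) = -12 + 4w
c(4) = -48 + 13w
So -48 + 13w = 43, giving w = 7.

7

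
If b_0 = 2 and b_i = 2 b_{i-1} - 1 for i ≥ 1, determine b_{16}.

The fixed point is -1/(1 - 2) = 1, so b_i - 1 = 2(b_{i-1} - 1).
Hence b_i = 1·2^i + 1.
b_{16} = 1·2^{16} + 1 = 1·65536 + 1 = 65537.

65537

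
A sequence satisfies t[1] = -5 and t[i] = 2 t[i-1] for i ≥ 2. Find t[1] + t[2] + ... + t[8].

t[2] = 2(-5) = -10
t[3] = 2(-10) = -20
t[4] = 2(-20) = -40
t[5] = 2(-40) = -80
t[6] = 2(-80) = -160
t[7] = 2(-160) = -320
t[8] = 2(-320) = -640
Sum = (-5) + (-10) + (-20) + (-40) + (-80) + (-160) + (-320) + (-640) = -1275

-1275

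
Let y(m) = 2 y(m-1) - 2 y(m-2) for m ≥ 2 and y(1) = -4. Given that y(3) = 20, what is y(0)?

Let y(0) = x.
y(2) = -8 - 2x
y(3) = -8 - 4x
So -8 - 4x = 20, giving x = -7.

-7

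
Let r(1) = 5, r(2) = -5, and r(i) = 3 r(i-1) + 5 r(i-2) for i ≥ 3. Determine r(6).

r(3) = 3(-5) + 5(5) = 10
r(4) = 3(10) + 5(-5) = 5
r(5) = 3(5) + 5(10) = 65
r(6) = 3(65) + 5(5) = 220

220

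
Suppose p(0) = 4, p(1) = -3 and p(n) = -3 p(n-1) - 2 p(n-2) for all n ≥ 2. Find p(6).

p(2) = -3*(-3) - 2*4 = 1
p(3) = -3*1 - 2*(-3) = 3
p(4) = -3*3 - 2*1 = -11
p(5) = -3*(-11) - 2*3 = 27
p(6) = -3*27 - 2*(-11) = -59

-59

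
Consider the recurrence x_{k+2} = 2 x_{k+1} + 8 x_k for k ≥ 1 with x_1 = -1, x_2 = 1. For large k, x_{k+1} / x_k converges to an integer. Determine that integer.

The characteristic equation is r^2 - 2r - 8 = 0, which factors as (r - 4)(r + 2) = 0.
So the roots are 4 and -2. Since |4| > |-2| and the coefficient of 4^k is non-zero, the ratio tends to 4.

4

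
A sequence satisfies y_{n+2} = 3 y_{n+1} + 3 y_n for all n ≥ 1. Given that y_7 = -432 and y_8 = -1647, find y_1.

Rearranging, y_{n-2} = (y_n - 3 y_{n-1}) / 3.
y_6 = (-1647 - 3(-432)) / 3 = -351/3 = -117
y_5 = (-432 - 3(-117)) / 3 = -81/3 = -27
y_4 = (-117 - 3(-27)) / 3 = -36/3 = -12
y_3 = (-27 - 3(-12)) / 3 = 9/3 = 3
y_2 = (-12 - 3(3)) / 3 = -21/3 = -7
y_1 = (3 - 3(-7)) / 3 = 24/3 = 8

8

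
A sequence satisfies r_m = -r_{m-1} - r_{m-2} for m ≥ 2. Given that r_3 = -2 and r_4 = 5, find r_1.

Rearranging, r_{m-2} = -(r_m + r_{m-1}).
r_2 = -(5 + (-2)) = -3
r_1 = -(-2 + (-3)) = 5

5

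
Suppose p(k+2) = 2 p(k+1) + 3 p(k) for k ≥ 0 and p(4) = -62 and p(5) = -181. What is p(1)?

Rearranging, p(k-2) = (p(k) - 2 p(k-1)) / 3.
p(3) = (-181 - 2·(-62)) / 3 = -57/3 = -19
p(2) = (-62 - 2·(-19)) / 3 = -24/3 = -8
p(1) = (-19 - 2·(-8)) / 3 = -3/3 = -1

-1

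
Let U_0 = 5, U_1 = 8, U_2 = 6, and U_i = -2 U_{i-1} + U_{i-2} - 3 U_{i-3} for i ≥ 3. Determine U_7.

U_3 = -2*6 + 8 - 3*5 = -19
U_4 = -2*(-19) + 6 - 3*8 = 20
U_5 = -2*20 + (-19) - 3*6 = -77
U_6 = -2*(-77) + 20 - 3*(-19) = 231
U_7 = -2*231 + (-77) - 3*20 = -599

-599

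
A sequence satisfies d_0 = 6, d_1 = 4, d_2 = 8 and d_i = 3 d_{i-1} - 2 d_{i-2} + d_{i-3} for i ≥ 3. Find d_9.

d_3 = 3(8) - 2(4) + 6 = 22
d_4 = 3(22) - 2(8) + 4 = 54
d_5 = 3(54) - 2(22) + 8 = 126
d_6 = 3(126) - 2(54) + 22 = 292
d_7 = 3(292) - 2(126) + 54 = 678
d_8 = 3(678) - 2(292) + 126 = 1576
d_9 = 3(1576) - 2(678) + 292 = 3664

3664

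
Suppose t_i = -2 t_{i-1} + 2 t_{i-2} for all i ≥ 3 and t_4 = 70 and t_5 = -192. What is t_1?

-4

Rearranging, t_{i-2} = (t_i + 2 t_{i-1}) / 2.
t_3 = (-192 + 2(70)) / 2 = -52/2 = -26
t_2 = (70 + 2(-26)) / 2 = 18/2 = 9
t_1 = (-26 + 2(9)) / 2 = -8/2 = -4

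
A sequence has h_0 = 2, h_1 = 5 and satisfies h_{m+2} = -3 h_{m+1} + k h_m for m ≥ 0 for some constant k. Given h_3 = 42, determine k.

h_2 = -15 + 2k
h_3 = 45 - k
So 45 - k = 42, giving k = 3.

3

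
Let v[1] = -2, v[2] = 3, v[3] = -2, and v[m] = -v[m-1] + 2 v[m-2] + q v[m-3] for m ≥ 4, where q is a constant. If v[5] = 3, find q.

v[4] = 8 - 2q
v[5] = -12 + 5q
So -12 + 5q = 3, giving q = 3.

3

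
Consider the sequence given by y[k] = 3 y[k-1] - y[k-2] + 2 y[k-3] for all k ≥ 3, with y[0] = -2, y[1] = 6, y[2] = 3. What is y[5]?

y[3] = 3*3 - 6 + 2*(-2) = -1
y[4] = 3*(-1) - 3 + 2*6 = 6
y[5] = 3*6 - (-1) + 2*3 = 25

25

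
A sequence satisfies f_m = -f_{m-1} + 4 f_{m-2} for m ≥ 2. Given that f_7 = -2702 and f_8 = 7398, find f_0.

Rearranging, f_{m-2} = (f_m + f_{m-1}) / 4.
f_6 = (7398 + (-2702)) / 4 = 4696/4 = 1174
f_5 = (-2702 + 1174) / 4 = -1528/4 = -382
f_4 = (1174 + (-382)) / 4 = 792/4 = 198
f_3 = (-382 + 198) / 4 = -184/4 = -46
f_2 = (198 + (-46)) / 4 = 152/4 = 38
f_1 = (-46 + 38) / 4 = -8/4 = -2
f_0 = (38 + (-2)) / 4 = 36/4 = 9

9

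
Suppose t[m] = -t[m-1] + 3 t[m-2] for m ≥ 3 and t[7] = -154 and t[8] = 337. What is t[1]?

-2

Rearranging, t[m-2] = (t[m] + t[m-1]) / 3.
t[6] = (337 + (-154)) / 3 = 183/3 = 61
t[5] = (-154 + 61) / 3 = -93/3 = -31
t[4] = (61 + (-31)) / 3 = 30/3 = 10
t[3] = (-31 + 10) / 3 = -21/3 = -7
t[2] = (10 + (-7)) / 3 = 3/3 = 1
t[1] = (-7 + 1) / 3 = -6/3 = -2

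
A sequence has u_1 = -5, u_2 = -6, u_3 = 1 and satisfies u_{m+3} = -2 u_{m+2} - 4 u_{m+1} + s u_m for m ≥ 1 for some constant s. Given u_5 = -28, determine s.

u_4 = 22 - 5s
u_5 = -48 + 4s
So -48 + 4s = -28, giving s = 5.

5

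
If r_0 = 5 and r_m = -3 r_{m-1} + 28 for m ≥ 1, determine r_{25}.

The fixed point is 28/(1 + 3) = 7, so r_m - 7 = -3(r_{m-1} - 7).
Hence r_m = -2·(-3)^m + 7.
r_{25} = -2·(-3)^{25} + 7 = -2·-847288609443 + 7 = 1694577218893.

1694577218893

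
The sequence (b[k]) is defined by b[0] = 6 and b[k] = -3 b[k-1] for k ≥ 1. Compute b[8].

b[1] = -3·6 = -18
b[2] = -3·(-18) = 54
b[3] = -3·54 = -162
b[4] = -3·(-162) = 486
b[5] = -3·486 = -1458
b[6] = -3·(-1458) = 4374
b[7] = -3·4374 = -13122
b[8] = -3·(-13122) = 39366

39366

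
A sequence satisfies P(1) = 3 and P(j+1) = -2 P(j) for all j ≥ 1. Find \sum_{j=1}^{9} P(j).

P(2) = -2·3 = -6
P(3) = -2·(-6) = 12
P(4) = -2·12 = -24
P(5) = -2·(-24) = 48
P(6) = -2·48 = -96
P(7) = -2·(-96) = 192
P(8) = -2·192 = -384
P(9) = -2·(-384) = 768
Sum = 3 + (-6) + 12 + (-24) + 48 + (-96) + 192 + (-384) + 768 = 513

513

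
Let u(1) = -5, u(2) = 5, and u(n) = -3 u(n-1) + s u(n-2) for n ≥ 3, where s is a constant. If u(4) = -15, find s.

u(3) = -15 - 5s
u(4) = 45 + 20s
So 45 + 20s = -15, giving s = -3.

-3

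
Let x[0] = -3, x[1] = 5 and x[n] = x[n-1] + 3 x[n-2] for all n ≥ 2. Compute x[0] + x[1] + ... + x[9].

993

x[2] = 5 + 3(-3) = -4
x[3] = (-4) + 3(5) = 11
x[4] = 11 + 3(-4) = -1
x[5] = (-1) + 3(11) = 32
x[6] = 32 + 3(-1) = 29
x[7] = 29 + 3(32) = 125
x[8] = 125 + 3(29) = 212
x[9] = 212 + 3(125) = 587
Sum = (-3) + 5 + (-4) + 11 + (-1) + 32 + 29 + 125 + 212 + 587 = 993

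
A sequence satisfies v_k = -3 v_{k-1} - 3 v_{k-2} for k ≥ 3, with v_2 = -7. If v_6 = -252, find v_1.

Let v_1 = y.
v_3 = 21 - 3y
v_4 = -42 + 9y
v_5 = 63 - 18y
v_6 = -63 + 27y
So -63 + 27y = -252, giving y = -7.

-7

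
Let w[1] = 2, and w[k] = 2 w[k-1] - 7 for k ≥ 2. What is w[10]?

w[2] = 2*2 - 7 = -3
w[3] = 2*(-3) - 7 = -13
w[4] = 2*(-13) - 7 = -33
w[5] = 2*(-33) - 7 = -73
w[6] = 2*(-73) - 7 = -153
w[7] = 2*(-153) - 7 = -313
w[8] = 2*(-313) - 7 = -633
w[9] = 2*(-633) - 7 = -1273
w[10] = 2*(-1273) - 7 = -2553

-2553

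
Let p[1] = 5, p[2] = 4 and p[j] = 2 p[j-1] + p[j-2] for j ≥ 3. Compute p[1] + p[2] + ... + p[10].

10209

p[3] = 2(4) + 5 = 13
p[4] = 2(13) + 4 = 30
p[5] = 2(30) + 13 = 73
p[6] = 2(73) + 30 = 176
p[7] = 2(176) + 73 = 425
p[8] = 2(425) + 176 = 1026
p[9] = 2(1026) + 425 = 2477
p[10] = 2(2477) + 1026 = 5980
Sum = 5 + 4 + 13 + 30 + 73 + 176 + 425 + 1026 + 2477 + 5980 = 10209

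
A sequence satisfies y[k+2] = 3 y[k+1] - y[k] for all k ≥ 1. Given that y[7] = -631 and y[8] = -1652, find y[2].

Rearranging, y[k-2] = -(y[k] - 3 y[k-1]).
y[6] = -(-1652 - 3*(-631)) = -241
y[5] = -(-631 - 3*(-241)) = -92
y[4] = -(-241 - 3*(-92)) = -35
y[3] = -(-92 - 3*(-35)) = -13
y[2] = -(-35 - 3*(-13)) = -4

-4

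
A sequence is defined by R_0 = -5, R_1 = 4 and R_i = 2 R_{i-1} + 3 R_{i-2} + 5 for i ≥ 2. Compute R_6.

268

R_2 = 2·4 + 3·(-5) + 5 = -2
R_3 = 2·(-2) + 3·4 + 5 = 13
R_4 = 2·13 + 3·(-2) + 5 = 25
R_5 = 2·25 + 3·13 + 5 = 94
R_6 = 2·94 + 3·25 + 5 = 268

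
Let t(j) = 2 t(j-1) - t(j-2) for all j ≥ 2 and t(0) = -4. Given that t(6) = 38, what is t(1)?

3

Let t(1) = x.
t(2) = 4 + 2x
t(3) = 8 + 3x
t(4) = 12 + 4x
t(5) = 16 + 5x
t(6) = 20 + 6x
So 20 + 6x = 38, giving x = 3.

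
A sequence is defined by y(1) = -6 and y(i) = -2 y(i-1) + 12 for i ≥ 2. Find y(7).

y(2) = -2*(-6) + 12 = 24
y(3) = -2*24 + 12 = -36
y(4) = -2*(-36) + 12 = 84
y(5) = -2*84 + 12 = -156
y(6) = -2*(-156) + 12 = 324
y(7) = -2*324 + 12 = -636

-636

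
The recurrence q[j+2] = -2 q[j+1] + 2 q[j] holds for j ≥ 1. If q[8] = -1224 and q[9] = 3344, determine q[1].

Rearranging, q[j-2] = (q[j] + 2 q[j-1]) / 2.
q[7] = (3344 + 2·(-1224)) / 2 = 896/2 = 448
q[6] = (-1224 + 2·448) / 2 = -328/2 = -164
q[5] = (448 + 2·(-164)) / 2 = 120/2 = 60
q[4] = (-164 + 2·60) / 2 = -44/2 = -22
q[3] = (60 + 2·(-22)) / 2 = 16/2 = 8
q[2] = (-22 + 2·8) / 2 = -6/2 = -3
q[1] = (8 + 2·(-3)) / 2 = 2/2 = 1

1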